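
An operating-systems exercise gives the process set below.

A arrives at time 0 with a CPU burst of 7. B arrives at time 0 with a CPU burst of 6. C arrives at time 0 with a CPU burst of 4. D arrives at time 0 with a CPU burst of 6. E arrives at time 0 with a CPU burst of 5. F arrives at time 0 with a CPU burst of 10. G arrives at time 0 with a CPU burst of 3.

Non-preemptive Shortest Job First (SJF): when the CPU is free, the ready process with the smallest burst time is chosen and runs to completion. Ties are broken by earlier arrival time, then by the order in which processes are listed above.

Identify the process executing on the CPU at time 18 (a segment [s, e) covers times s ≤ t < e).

D

Gantt: | G 0-3 | C 3-7 | E 7-12 | B 12-18 | D 18-24 | A 24-31 | F 31-41 |
Completion: A=31  B=18  C=7  D=24  E=12  F=41  G=3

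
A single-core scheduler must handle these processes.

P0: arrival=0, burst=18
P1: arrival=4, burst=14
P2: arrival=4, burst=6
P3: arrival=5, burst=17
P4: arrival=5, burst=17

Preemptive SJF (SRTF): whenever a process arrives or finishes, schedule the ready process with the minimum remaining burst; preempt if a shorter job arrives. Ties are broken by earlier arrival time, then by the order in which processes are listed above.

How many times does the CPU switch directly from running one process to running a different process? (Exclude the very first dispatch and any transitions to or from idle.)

Schedule: | P0 0-4 | P2 4-10 | P0 10-24 | P1 24-38 | P3 38-55 | P4 55-72 |
Completion: P0=24  P1=38  P2=10  P3=55  P4=72
Turnaround (C−A): P0=24  P1=34  P2=6  P3=50  P4=67

5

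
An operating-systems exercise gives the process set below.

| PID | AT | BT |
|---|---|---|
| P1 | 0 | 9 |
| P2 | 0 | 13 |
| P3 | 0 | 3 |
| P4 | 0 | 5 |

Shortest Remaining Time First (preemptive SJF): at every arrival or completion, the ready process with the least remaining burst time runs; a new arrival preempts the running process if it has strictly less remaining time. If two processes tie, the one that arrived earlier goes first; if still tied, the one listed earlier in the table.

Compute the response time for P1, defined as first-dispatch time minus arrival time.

8

Gantt: | P3 0-3 | P4 3-8 | P1 8-17 | P2 17-30 |
Completion: P1=17  P2=30  P3=3  P4=8
Turnaround (C−A): P1=17  P2=30  P3=3  P4=8
Response(P1) = first start − arrival = 8 − 0 = 8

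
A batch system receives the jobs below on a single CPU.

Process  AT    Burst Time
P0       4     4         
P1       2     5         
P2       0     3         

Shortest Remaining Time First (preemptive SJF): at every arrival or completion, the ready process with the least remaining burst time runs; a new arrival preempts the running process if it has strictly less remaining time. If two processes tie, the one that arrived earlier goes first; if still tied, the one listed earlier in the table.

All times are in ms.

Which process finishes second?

Gantt: | P2 0-3 | P1 3-8 | P0 8-12 |
Completion: P0=12  P1=8  P2=3
Finish order: P2 → P1 → P0

P1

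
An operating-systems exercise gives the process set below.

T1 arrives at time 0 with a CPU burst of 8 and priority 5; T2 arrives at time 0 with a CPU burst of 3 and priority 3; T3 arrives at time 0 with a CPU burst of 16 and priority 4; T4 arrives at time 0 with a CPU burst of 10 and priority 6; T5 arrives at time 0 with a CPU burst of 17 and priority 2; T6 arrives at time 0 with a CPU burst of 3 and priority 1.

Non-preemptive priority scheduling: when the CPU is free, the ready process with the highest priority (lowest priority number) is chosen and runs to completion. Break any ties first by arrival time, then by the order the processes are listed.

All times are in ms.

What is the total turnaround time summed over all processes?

Schedule: | T6 0-3 | T5 3-20 | T2 20-23 | T3 23-39 | T1 39-47 | T4 47-57 |
Completion: T1=47  T2=23  T3=39  T4=57  T5=20  T6=3
Turnaround (C−A): T1=47  T2=23  T3=39  T4=57  T5=20  T6=3
Turnaround = completion − arrival: T1=47, T2=23, T3=39, T4=57, T5=20, T6=3
Total turnaround = 47 + 23 + 39 + 57 + 20 + 3 = 189

189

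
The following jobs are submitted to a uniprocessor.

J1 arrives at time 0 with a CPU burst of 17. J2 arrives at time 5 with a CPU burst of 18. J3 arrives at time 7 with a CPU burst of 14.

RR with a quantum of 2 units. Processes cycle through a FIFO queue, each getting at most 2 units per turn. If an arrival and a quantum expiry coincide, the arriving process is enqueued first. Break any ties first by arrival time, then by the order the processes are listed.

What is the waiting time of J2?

26

Timeline: | J1 0-6 | J2 6-8 | J1 8-10 | J3 10-12 | J2 12-14 | J1 14-16 | J3 16-18 | J2 18-20 | J1 20-22 | J3 22-24 | J2 24-26 | J1 26-28 | J3 28-30 | J2 30-32 | J1 32-34 | J3 34-36 | J2 36-38 | J1 38-39 | J3 39-41 | J2 41-43 | J3 43-45 | J2 45-49 |
Completion: J1=39  J2=49  J3=45
Turnaround (C−A): J1=39  J2=44  J3=38
Waiting(J2) = turnaround − burst = 44 − 18 = 26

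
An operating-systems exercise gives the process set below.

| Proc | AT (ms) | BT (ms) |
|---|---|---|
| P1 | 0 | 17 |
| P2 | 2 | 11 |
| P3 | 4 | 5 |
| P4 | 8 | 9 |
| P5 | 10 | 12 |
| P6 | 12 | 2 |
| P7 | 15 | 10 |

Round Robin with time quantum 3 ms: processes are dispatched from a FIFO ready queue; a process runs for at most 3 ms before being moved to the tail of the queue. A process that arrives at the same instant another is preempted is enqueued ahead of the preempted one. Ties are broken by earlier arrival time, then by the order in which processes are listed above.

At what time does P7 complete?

Timeline: | P1 0-3 | P2 3-6 | P1 6-9 | P3 9-12 | P2 12-15 | P4 15-18 | P1 18-21 | P5 21-24 | P6 24-26 | P3 26-28 | P7 28-31 | P2 31-34 | P4 34-37 | P1 37-40 | P5 40-43 | P7 43-46 | P2 46-48 | P4 48-51 | P1 51-54 | P5 54-57 | P7 57-60 | P1 60-62 | P5 62-65 | P7 65-66 |
Completion: P1=62  P2=48  P3=28  P4=51  P5=65  P6=26  P7=66
Turnaround (C−A): P1=62  P2=46  P3=24  P4=43  P5=55  P6=14  P7=51

66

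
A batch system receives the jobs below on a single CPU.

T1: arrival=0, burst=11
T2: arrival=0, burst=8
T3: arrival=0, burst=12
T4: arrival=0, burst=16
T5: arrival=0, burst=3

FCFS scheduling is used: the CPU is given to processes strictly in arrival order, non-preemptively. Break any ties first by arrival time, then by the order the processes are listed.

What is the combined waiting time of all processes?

108

Schedule: | T1 0-11 | T2 11-19 | T3 19-31 | T4 31-47 | T5 47-50 |
Completion: T1=11  T2=19  T3=31  T4=47  T5=50
Turnaround (C−A): T1=11  T2=19  T3=31  T4=47  T5=50
Waiting = turnaround − burst: T1=0, T2=11, T3=19, T4=31, T5=47
Total waiting = 0 + 11 + 19 + 31 + 47 = 108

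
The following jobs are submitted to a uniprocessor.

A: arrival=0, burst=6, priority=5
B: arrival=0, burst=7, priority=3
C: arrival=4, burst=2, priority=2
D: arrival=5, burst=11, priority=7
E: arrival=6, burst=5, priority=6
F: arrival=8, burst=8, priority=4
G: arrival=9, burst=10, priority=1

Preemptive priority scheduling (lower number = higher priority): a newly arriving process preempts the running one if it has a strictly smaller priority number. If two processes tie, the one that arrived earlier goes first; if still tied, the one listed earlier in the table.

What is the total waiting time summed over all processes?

100

Schedule: | B 0-4 | C 4-6 | B 6-9 | G 9-19 | F 19-27 | A 27-33 | E 33-38 | D 38-49 |
Completion: A=33  B=9  C=6  D=49  E=38  F=27  G=19
Turnaround (C−A): A=33  B=9  C=2  D=44  E=32  F=19  G=10
Waiting = turnaround − burst: A=27, B=2, C=0, D=33, E=27, F=11, G=0
Total waiting = 27 + 2 + 0 + 33 + 27 + 11 + 0 = 100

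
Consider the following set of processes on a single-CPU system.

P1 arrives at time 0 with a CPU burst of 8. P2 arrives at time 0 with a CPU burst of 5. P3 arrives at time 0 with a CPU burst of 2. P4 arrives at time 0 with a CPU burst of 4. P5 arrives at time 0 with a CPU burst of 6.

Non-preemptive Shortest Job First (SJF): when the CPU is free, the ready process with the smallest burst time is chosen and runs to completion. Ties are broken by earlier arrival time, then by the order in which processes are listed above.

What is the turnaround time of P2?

11

Timeline: | P3 0-2 | P4 2-6 | P2 6-11 | P5 11-17 | P1 17-25 |
Completion: P1=25  P2=11  P3=2  P4=6  P5=17
Turnaround (C−A): P1=25  P2=11  P3=2  P4=6  P5=17
Turnaround(P2) = completion − arrival = 11 − 0 = 11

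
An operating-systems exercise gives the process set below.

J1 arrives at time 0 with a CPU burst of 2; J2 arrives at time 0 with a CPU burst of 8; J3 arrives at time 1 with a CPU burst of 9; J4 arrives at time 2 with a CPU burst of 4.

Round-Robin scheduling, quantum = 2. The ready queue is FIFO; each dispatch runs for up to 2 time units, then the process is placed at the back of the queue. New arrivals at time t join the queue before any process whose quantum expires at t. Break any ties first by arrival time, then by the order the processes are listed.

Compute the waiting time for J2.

12

Timeline: | J1 0-2 | J2 2-4 | J3 4-6 | J4 6-8 | J2 8-10 | J3 10-12 | J4 12-14 | J2 14-16 | J3 16-18 | J2 18-20 | J3 20-23 |
Completion: J1=2  J2=20  J3=23  J4=14
Turnaround (C−A): J1=2  J2=20  J3=22  J4=12
Waiting(J2) = turnaround − burst = 20 − 8 = 12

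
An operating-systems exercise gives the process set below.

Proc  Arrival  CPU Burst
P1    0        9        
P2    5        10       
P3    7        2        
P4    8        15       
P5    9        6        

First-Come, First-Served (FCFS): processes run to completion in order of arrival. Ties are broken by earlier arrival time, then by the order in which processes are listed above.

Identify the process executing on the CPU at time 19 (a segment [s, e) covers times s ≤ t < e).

P3

Schedule: | P1 0-9 | P2 9-19 | P3 19-21 | P4 21-36 | P5 36-42 |
Completion: P1=9  P2=19  P3=21  P4=36  P5=42
Turnaround (C−A): P1=9  P2=14  P3=14  P4=28  P5=33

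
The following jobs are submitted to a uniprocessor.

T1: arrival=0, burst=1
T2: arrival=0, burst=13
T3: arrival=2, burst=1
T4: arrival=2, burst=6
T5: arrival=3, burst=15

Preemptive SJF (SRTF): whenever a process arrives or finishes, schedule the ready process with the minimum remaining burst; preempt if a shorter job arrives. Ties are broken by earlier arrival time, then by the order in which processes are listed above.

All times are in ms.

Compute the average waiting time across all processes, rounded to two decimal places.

Gantt: | T1 0-1 | T2 1-2 | T3 2-3 | T4 3-9 | T2 9-21 | T5 21-36 |
Completion: T1=1  T2=21  T3=3  T4=9  T5=36
Waiting times: T1=0, T2=8, T3=0, T4=1, T5=18
Average waiting = (0+8+0+1+18) / 5 = 27/5 = 5.40

5.40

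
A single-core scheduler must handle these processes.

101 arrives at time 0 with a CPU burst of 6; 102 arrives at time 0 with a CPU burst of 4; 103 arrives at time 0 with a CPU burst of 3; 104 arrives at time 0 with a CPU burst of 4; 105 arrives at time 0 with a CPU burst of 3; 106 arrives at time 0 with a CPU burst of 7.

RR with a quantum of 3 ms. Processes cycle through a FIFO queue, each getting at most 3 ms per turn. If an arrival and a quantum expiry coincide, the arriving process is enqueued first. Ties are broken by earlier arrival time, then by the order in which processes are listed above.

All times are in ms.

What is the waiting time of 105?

Gantt: | 101 0-3 | 102 3-6 | 103 6-9 | 104 9-12 | 105 12-15 | 106 15-18 | 101 18-21 | 102 21-22 | 104 22-23 | 106 23-27 |
Completion: 101=21  102=22  103=9  104=23  105=15  106=27
Turnaround (C−A): 101=21  102=22  103=9  104=23  105=15  106=27
Waiting(105) = turnaround − burst = 15 − 3 = 12

12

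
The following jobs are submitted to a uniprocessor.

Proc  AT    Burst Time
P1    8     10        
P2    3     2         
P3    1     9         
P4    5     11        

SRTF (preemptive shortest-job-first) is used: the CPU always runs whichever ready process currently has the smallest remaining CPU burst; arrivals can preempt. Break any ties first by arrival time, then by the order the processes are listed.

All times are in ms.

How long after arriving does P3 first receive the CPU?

Gantt: | idle 0-1 | P3 1-3 | P2 3-5 | P3 5-12 | P1 12-22 | P4 22-33 |
Completion: P1=22  P2=5  P3=12  P4=33
Turnaround (C−A): P1=14  P2=2  P3=11  P4=28
Response(P3) = first start − arrival = 1 − 1 = 0

0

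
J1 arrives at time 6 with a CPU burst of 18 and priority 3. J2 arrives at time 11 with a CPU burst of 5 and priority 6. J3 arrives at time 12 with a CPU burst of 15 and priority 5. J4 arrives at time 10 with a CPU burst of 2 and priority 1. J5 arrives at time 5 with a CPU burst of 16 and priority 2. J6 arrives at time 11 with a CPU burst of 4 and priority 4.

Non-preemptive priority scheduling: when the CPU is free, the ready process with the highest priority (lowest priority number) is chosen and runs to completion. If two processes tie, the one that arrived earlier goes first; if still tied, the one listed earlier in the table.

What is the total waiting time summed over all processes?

140

Schedule: | idle 0-5 | J5 5-21 | J4 21-23 | J1 23-41 | J6 41-45 | J3 45-60 | J2 60-65 |
Completion: J1=41  J2=65  J3=60  J4=23  J5=21  J6=45
Waiting = turnaround − burst: J1=17, J2=49, J3=33, J4=11, J5=0, J6=30
Total waiting = 17 + 49 + 33 + 11 + 0 + 30 = 140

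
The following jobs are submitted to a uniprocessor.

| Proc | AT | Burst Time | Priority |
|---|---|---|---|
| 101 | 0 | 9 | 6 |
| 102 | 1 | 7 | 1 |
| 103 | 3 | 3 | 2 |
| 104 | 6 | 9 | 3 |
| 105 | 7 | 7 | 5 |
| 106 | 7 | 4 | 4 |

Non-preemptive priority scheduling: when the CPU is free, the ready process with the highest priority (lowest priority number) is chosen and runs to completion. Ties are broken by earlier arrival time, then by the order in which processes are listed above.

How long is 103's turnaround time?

Schedule: | 101 0-9 | 102 9-16 | 103 16-19 | 104 19-28 | 106 28-32 | 105 32-39 |
Completion: 101=9  102=16  103=19  104=28  105=39  106=32
Turnaround(103) = completion − arrival = 19 − 3 = 16

16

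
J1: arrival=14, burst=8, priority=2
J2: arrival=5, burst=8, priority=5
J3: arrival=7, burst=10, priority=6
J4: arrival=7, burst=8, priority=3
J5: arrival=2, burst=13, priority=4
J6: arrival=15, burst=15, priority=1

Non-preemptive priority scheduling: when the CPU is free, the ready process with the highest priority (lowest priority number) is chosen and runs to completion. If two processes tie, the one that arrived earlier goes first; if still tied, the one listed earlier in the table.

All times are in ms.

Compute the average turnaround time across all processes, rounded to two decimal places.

Timeline: | idle 0-2 | J5 2-15 | J6 15-30 | J1 30-38 | J4 38-46 | J2 46-54 | J3 54-64 |
Completion: J1=38  J2=54  J3=64  J4=46  J5=15  J6=30
Turnaround times: J1=24, J2=49, J3=57, J4=39, J5=13, J6=15
Average turnaround = (24+49+57+39+13+15) / 6 = 197/6 = 32.83

32.83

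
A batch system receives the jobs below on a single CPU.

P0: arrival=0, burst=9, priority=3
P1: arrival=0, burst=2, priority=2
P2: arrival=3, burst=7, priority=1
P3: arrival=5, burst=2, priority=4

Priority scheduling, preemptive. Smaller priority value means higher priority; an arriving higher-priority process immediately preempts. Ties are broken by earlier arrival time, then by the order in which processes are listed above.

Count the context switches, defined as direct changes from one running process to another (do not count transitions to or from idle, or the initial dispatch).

4

Gantt: | P1 0-2 | P0 2-3 | P2 3-10 | P0 10-18 | P3 18-20 |
Completion: P0=18  P1=2  P2=10  P3=20
Turnaround (C−A): P0=18  P1=2  P2=7  P3=15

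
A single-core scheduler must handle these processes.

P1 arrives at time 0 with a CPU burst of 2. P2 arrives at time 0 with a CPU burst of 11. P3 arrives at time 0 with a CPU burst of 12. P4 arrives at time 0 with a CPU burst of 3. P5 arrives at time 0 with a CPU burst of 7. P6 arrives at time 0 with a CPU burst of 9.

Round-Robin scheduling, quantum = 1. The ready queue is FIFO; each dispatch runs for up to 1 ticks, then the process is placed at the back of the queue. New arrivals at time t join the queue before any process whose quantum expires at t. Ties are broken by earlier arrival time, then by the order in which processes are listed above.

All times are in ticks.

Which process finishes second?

Gantt: | P1 0-1 | P2 1-2 | P3 2-3 | P4 3-4 | P5 4-5 | P6 5-6 | P1 6-7 | P2 7-8 | P3 8-9 | P4 9-10 | P5 10-11 | P6 11-12 | P2 12-13 | P3 13-14 | P4 14-15 | P5 15-16 | P6 16-17 | P2 17-18 | P3 18-19 | P5 19-20 | P6 20-21 | P2 21-22 | P3 22-23 | P5 23-24 | P6 24-25 | P2 25-26 | P3 26-27 | P5 27-28 | P6 28-29 | P2 29-30 | P3 30-31 | P5 31-32 | P6 32-33 | P2 33-34 | P3 34-35 | P6 35-36 | P2 36-37 | P3 37-38 | P6 38-39 | P2 39-40 | P3 40-41 | P2 41-42 | P3 42-44 |
Completion: P1=7  P2=42  P3=44  P4=15  P5=32  P6=39
Turnaround (C−A): P1=7  P2=42  P3=44  P4=15  P5=32  P6=39
Finish order: P1 → P4 → P5 → P6 → P2 → P3

P4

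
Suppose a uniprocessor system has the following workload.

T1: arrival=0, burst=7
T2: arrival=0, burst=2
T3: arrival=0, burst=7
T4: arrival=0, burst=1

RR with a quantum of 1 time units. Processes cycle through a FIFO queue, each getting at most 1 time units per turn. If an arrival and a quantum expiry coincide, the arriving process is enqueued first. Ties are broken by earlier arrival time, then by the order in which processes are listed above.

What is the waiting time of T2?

4

Timeline: | T1 0-1 | T2 1-2 | T3 2-3 | T4 3-4 | T1 4-5 | T2 5-6 | T3 6-7 | T1 7-8 | T3 8-9 | T1 9-10 | T3 10-11 | T1 11-12 | T3 12-13 | T1 13-14 | T3 14-15 | T1 15-16 | T3 16-17 |
Completion: T1=16  T2=6  T3=17  T4=4
Turnaround (C−A): T1=16  T2=6  T3=17  T4=4
Waiting(T2) = turnaround − burst = 6 − 2 = 4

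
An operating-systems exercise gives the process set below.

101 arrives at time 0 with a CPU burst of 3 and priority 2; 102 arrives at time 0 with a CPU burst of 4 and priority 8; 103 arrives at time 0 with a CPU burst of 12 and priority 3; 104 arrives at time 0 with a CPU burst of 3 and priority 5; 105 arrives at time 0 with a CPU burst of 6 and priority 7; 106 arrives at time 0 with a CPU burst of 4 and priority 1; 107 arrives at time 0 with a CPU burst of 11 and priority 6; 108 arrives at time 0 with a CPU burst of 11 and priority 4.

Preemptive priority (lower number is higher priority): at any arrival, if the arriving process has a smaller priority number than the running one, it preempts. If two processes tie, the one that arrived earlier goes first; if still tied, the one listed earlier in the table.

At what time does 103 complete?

19

Gantt: | 106 0-4 | 101 4-7 | 103 7-19 | 108 19-30 | 104 30-33 | 107 33-44 | 105 44-50 | 102 50-54 |
Completion: 101=7  102=54  103=19  104=33  105=50  106=4  107=44  108=30
Turnaround (C−A): 101=7  102=54  103=19  104=33  105=50  106=4  107=44  108=30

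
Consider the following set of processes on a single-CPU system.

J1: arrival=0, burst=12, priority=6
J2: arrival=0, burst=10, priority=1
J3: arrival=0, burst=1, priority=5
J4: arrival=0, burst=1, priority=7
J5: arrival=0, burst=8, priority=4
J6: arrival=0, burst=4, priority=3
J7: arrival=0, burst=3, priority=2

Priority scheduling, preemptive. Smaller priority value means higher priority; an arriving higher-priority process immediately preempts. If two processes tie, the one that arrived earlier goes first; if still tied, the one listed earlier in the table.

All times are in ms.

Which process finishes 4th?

J5

Timeline: | J2 0-10 | J7 10-13 | J6 13-17 | J5 17-25 | J3 25-26 | J1 26-38 | J4 38-39 |
Completion: J1=38  J2=10  J3=26  J4=39  J5=25  J6=17  J7=13
Finish order: J2 → J7 → J6 → J5 → J3 → J1 → J4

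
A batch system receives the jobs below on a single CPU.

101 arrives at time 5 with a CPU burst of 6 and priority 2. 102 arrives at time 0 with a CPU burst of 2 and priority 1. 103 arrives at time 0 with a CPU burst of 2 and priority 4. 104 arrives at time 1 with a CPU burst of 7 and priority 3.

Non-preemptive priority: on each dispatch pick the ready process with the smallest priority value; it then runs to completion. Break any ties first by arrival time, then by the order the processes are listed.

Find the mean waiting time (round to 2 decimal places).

5.00

Schedule: | 102 0-2 | 104 2-9 | 101 9-15 | 103 15-17 |
Completion: 101=15  102=2  103=17  104=9
Waiting times: 101=4, 102=0, 103=15, 104=1
Average waiting = (4+0+15+1) / 4 = 20/4 = 5.00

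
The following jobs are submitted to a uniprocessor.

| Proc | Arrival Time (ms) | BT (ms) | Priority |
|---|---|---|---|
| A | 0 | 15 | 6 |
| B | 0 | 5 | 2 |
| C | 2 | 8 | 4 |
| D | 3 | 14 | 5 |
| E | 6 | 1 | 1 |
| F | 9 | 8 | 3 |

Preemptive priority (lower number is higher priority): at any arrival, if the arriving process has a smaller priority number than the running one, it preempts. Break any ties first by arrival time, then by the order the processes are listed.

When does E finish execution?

Schedule: | B 0-5 | C 5-6 | E 6-7 | C 7-9 | F 9-17 | C 17-22 | D 22-36 | A 36-51 |
Completion: A=51  B=5  C=22  D=36  E=7  F=17
Turnaround (C−A): A=51  B=5  C=20  D=33  E=1  F=8

7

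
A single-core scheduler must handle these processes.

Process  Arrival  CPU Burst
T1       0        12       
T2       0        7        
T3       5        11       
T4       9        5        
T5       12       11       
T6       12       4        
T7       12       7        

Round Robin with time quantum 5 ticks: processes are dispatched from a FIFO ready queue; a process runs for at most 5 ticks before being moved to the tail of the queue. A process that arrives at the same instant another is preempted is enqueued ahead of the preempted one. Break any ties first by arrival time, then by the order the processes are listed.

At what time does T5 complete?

Timeline: | T1 0-5 | T2 5-10 | T3 10-15 | T1 15-20 | T4 20-25 | T2 25-27 | T5 27-32 | T6 32-36 | T7 36-41 | T3 41-46 | T1 46-48 | T5 48-53 | T7 53-55 | T3 55-56 | T5 56-57 |
Completion: T1=48  T2=27  T3=56  T4=25  T5=57  T6=36  T7=55

57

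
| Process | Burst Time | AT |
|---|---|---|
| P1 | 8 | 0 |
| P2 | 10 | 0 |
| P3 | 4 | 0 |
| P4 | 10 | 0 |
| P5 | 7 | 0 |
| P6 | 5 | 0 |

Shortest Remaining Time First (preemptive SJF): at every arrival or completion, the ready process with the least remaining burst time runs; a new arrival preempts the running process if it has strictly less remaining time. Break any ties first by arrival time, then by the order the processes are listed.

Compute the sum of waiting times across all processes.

87

Schedule: | P3 0-4 | P6 4-9 | P5 9-16 | P1 16-24 | P2 24-34 | P4 34-44 |
Completion: P1=24  P2=34  P3=4  P4=44  P5=16  P6=9
Waiting = turnaround − burst: P1=16, P2=24, P3=0, P4=34, P5=9, P6=4
Total waiting = 16 + 24 + 0 + 34 + 9 + 4 = 87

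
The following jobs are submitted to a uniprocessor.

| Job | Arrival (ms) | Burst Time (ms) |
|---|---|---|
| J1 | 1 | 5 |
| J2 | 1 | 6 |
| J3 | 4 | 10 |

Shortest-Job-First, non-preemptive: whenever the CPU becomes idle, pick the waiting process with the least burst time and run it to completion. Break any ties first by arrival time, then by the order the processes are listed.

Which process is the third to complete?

J3

Timeline: | idle 0-1 | J1 1-6 | J2 6-12 | J3 12-22 |
Completion: J1=6  J2=12  J3=22
Turnaround (C−A): J1=5  J2=11  J3=18
Finish order: J1 → J2 → J3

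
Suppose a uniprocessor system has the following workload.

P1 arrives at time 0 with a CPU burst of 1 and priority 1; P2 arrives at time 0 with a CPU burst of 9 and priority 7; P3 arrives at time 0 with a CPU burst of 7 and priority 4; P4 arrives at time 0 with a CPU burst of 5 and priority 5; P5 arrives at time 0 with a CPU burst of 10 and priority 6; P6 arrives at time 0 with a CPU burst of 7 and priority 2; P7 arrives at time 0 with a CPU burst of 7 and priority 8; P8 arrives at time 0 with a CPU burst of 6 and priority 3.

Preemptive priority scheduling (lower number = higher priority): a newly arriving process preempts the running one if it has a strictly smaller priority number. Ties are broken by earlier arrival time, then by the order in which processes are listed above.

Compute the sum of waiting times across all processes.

151

Timeline: | P1 0-1 | P6 1-8 | P8 8-14 | P3 14-21 | P4 21-26 | P5 26-36 | P2 36-45 | P7 45-52 |
Completion: P1=1  P2=45  P3=21  P4=26  P5=36  P6=8  P7=52  P8=14
Waiting = turnaround − burst: P1=0, P2=36, P3=14, P4=21, P5=26, P6=1, P7=45, P8=8
Total waiting = 0 + 36 + 14 + 21 + 26 + 1 + 45 + 8 = 151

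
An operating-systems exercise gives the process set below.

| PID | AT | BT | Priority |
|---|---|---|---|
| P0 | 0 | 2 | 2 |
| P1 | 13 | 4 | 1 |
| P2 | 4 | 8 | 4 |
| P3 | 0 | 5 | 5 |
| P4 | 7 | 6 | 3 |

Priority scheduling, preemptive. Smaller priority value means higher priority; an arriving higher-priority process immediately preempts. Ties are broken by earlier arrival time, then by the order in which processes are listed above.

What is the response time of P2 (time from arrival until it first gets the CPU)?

Gantt: | P0 0-2 | P3 2-4 | P2 4-7 | P4 7-13 | P1 13-17 | P2 17-22 | P3 22-25 |
Completion: P0=2  P1=17  P2=22  P3=25  P4=13
Turnaround (C−A): P0=2  P1=4  P2=18  P3=25  P4=6
Response(P2) = first start − arrival = 4 − 4 = 0

0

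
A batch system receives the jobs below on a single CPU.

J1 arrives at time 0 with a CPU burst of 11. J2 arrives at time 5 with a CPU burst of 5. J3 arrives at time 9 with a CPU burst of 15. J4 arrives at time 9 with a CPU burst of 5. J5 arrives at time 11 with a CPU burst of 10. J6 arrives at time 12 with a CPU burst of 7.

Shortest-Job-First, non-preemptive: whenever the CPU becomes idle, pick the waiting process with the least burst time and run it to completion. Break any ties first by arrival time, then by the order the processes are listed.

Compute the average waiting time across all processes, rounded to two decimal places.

Schedule: | J1 0-11 | J2 11-16 | J4 16-21 | J6 21-28 | J5 28-38 | J3 38-53 |
Completion: J1=11  J2=16  J3=53  J4=21  J5=38  J6=28
Waiting times: J1=0, J2=6, J3=29, J4=7, J5=17, J6=9
Average waiting = (0+6+29+7+17+9) / 6 = 68/6 = 11.33

11.33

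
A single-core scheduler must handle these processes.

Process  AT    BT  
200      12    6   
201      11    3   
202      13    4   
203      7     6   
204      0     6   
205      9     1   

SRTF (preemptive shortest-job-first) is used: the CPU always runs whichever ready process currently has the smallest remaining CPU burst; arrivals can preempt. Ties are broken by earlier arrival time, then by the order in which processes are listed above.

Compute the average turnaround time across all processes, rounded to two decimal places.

7.17

Schedule: | 204 0-6 | idle 6-7 | 203 7-9 | 205 9-10 | 203 10-14 | 201 14-17 | 202 17-21 | 200 21-27 |
Completion: 200=27  201=17  202=21  203=14  204=6  205=10
Turnaround (C−A): 200=15  201=6  202=8  203=7  204=6  205=1
Turnaround times: 200=15, 201=6, 202=8, 203=7, 204=6, 205=1
Average turnaround = (15+6+8+7+6+1) / 6 = 43/6 = 7.17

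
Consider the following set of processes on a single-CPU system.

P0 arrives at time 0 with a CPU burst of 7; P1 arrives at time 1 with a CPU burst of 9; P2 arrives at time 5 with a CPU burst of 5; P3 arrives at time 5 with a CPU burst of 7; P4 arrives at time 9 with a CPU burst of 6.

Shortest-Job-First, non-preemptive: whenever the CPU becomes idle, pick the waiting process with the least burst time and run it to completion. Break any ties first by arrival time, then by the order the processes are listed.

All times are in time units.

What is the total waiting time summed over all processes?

Timeline: | P0 0-7 | P2 7-12 | P4 12-18 | P3 18-25 | P1 25-34 |
Completion: P0=7  P1=34  P2=12  P3=25  P4=18
Turnaround (C−A): P0=7  P1=33  P2=7  P3=20  P4=9
Waiting = turnaround − burst: P0=0, P1=24, P2=2, P3=13, P4=3
Total waiting = 0 + 24 + 2 + 13 + 3 = 42

42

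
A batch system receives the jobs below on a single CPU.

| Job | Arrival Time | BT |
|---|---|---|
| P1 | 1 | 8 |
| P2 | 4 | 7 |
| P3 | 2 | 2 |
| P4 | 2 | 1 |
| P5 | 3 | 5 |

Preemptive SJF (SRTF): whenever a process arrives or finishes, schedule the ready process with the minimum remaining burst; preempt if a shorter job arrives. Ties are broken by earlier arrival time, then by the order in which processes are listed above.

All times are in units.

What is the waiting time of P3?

Timeline: | idle 0-1 | P1 1-2 | P4 2-3 | P3 3-5 | P5 5-10 | P1 10-17 | P2 17-24 |
Completion: P1=17  P2=24  P3=5  P4=3  P5=10
Turnaround (C−A): P1=16  P2=20  P3=3  P4=1  P5=7
Waiting(P3) = turnaround − burst = 3 − 2 = 1

1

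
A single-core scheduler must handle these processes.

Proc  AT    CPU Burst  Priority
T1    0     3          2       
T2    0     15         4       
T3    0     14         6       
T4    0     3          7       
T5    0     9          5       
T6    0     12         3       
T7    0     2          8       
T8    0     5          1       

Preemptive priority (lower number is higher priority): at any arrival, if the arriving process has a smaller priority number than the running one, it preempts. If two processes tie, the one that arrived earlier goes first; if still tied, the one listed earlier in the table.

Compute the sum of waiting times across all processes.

231

Schedule: | T8 0-5 | T1 5-8 | T6 8-20 | T2 20-35 | T5 35-44 | T3 44-58 | T4 58-61 | T7 61-63 |
Completion: T1=8  T2=35  T3=58  T4=61  T5=44  T6=20  T7=63  T8=5
Turnaround (C−A): T1=8  T2=35  T3=58  T4=61  T5=44  T6=20  T7=63  T8=5
Waiting = turnaround − burst: T1=5, T2=20, T3=44, T4=58, T5=35, T6=8, T7=61, T8=0
Total waiting = 5 + 20 + 44 + 58 + 35 + 8 + 61 + 0 = 231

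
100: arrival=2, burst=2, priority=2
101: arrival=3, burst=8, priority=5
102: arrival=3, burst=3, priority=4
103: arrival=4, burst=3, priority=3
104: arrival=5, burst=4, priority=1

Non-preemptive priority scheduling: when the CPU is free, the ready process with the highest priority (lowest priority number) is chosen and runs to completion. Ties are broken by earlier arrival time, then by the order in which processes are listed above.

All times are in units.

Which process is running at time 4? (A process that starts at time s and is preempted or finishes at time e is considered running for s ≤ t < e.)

Timeline: | idle 0-2 | 100 2-4 | 103 4-7 | 104 7-11 | 102 11-14 | 101 14-22 |
Completion: 100=4  101=22  102=14  103=7  104=11
Turnaround (C−A): 100=2  101=19  102=11  103=3  104=6

103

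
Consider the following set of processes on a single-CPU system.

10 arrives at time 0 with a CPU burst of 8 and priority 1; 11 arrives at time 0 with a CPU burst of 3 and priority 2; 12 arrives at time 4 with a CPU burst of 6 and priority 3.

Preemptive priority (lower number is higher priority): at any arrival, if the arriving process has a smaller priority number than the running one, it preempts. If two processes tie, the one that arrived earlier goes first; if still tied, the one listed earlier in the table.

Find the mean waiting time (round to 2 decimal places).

Schedule: | 10 0-8 | 11 8-11 | 12 11-17 |
Completion: 10=8  11=11  12=17
Waiting times: 10=0, 11=8, 12=7
Average waiting = (0+8+7) / 3 = 15/3 = 5.00

5.00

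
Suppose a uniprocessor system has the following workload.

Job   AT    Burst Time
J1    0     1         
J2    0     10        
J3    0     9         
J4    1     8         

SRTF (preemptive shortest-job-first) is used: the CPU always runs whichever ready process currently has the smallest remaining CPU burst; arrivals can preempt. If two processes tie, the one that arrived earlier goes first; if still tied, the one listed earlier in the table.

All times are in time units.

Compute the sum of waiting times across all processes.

Schedule: | J1 0-1 | J4 1-9 | J3 9-18 | J2 18-28 |
Completion: J1=1  J2=28  J3=18  J4=9
Waiting = turnaround − burst: J1=0, J2=18, J3=9, J4=0
Total waiting = 0 + 18 + 9 + 0 = 27

27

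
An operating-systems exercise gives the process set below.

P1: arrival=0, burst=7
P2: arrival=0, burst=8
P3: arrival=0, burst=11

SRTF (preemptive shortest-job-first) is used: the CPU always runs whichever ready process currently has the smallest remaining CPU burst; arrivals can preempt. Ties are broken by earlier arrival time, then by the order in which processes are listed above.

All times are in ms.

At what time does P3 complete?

Timeline: | P1 0-7 | P2 7-15 | P3 15-26 |
Completion: P1=7  P2=15  P3=26
Turnaround (C−A): P1=7  P2=15  P3=26

26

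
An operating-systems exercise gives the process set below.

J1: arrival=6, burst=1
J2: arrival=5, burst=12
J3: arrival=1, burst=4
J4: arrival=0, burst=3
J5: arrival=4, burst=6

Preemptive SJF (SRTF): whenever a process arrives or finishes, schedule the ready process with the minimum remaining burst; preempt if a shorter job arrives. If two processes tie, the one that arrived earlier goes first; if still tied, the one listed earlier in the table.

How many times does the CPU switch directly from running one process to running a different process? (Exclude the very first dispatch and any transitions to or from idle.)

4

Timeline: | J4 0-3 | J3 3-7 | J1 7-8 | J5 8-14 | J2 14-26 |
Completion: J1=8  J2=26  J3=7  J4=3  J5=14
Turnaround (C−A): J1=2  J2=21  J3=6  J4=3  J5=10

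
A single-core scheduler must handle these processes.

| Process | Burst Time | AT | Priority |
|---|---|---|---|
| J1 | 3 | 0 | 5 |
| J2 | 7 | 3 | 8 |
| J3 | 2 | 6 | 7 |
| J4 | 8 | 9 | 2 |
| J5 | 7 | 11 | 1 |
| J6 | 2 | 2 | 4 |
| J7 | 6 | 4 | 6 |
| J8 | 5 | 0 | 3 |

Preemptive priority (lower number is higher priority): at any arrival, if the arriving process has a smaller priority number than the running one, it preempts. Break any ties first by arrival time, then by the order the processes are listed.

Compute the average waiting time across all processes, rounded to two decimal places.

13.50

Gantt: | J8 0-5 | J6 5-7 | J1 7-9 | J4 9-11 | J5 11-18 | J4 18-24 | J1 24-25 | J7 25-31 | J3 31-33 | J2 33-40 |
Completion: J1=25  J2=40  J3=33  J4=24  J5=18  J6=7  J7=31  J8=5
Waiting times: J1=22, J2=30, J3=25, J4=7, J5=0, J6=3, J7=21, J8=0
Average waiting = (22+30+25+7+0+3+21+0) / 8 = 108/8 = 13.50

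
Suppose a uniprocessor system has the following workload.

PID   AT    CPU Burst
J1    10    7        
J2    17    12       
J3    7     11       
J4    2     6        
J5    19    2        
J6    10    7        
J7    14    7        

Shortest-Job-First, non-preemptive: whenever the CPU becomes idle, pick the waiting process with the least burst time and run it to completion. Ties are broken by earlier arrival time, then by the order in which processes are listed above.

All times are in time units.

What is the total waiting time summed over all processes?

76

Gantt: | idle 0-2 | J4 2-8 | J3 8-19 | J5 19-21 | J1 21-28 | J6 28-35 | J7 35-42 | J2 42-54 |
Completion: J1=28  J2=54  J3=19  J4=8  J5=21  J6=35  J7=42
Turnaround (C−A): J1=18  J2=37  J3=12  J4=6  J5=2  J6=25  J7=28
Waiting = turnaround − burst: J1=11, J2=25, J3=1, J4=0, J5=0, J6=18, J7=21
Total waiting = 11 + 25 + 1 + 0 + 0 + 18 + 21 = 76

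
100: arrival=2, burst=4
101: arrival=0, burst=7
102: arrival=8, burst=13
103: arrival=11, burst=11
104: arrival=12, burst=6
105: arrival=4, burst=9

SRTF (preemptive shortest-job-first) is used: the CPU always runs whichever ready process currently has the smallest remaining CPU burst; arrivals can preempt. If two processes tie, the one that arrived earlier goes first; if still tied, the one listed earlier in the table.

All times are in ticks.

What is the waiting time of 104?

Timeline: | 101 0-2 | 100 2-6 | 101 6-11 | 105 11-12 | 104 12-18 | 105 18-26 | 103 26-37 | 102 37-50 |
Completion: 100=6  101=11  102=50  103=37  104=18  105=26
Turnaround (C−A): 100=4  101=11  102=42  103=26  104=6  105=22
Waiting(104) = turnaround − burst = 6 − 6 = 0

0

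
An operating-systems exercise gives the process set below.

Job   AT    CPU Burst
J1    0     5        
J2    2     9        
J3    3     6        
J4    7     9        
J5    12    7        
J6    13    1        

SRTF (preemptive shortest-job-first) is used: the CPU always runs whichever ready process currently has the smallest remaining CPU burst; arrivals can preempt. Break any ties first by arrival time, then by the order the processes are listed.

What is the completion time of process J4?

Timeline: | J1 0-5 | J3 5-11 | J2 11-12 | J5 12-13 | J6 13-14 | J5 14-20 | J2 20-28 | J4 28-37 |
Completion: J1=5  J2=28  J3=11  J4=37  J5=20  J6=14

37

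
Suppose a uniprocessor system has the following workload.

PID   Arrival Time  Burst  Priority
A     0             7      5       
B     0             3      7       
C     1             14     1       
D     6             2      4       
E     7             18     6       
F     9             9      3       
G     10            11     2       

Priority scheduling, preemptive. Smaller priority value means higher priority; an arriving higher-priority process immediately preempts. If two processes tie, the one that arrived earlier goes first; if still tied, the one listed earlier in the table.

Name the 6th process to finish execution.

Timeline: | A 0-1 | C 1-15 | G 15-26 | F 26-35 | D 35-37 | A 37-43 | E 43-61 | B 61-64 |
Completion: A=43  B=64  C=15  D=37  E=61  F=35  G=26
Finish order: C → G → F → D → A → E → B

E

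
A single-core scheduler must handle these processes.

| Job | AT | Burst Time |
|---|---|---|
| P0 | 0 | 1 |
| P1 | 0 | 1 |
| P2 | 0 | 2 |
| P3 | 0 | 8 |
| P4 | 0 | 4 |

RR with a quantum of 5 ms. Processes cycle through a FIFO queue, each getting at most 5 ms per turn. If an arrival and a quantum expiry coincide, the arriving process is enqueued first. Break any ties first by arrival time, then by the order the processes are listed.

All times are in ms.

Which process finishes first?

Timeline: | P0 0-1 | P1 1-2 | P2 2-4 | P3 4-9 | P4 9-13 | P3 13-16 |
Completion: P0=1  P1=2  P2=4  P3=16  P4=13
Turnaround (C−A): P0=1  P1=2  P2=4  P3=16  P4=13
Finish order: P0 → P1 → P2 → P4 → P3

P0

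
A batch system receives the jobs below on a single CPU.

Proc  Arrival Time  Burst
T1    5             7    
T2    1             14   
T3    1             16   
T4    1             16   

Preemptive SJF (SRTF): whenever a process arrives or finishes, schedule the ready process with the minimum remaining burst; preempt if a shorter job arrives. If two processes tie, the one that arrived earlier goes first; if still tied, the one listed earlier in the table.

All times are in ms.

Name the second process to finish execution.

Schedule: | idle 0-1 | T2 1-5 | T1 5-12 | T2 12-22 | T3 22-38 | T4 38-54 |
Completion: T1=12  T2=22  T3=38  T4=54
Turnaround (C−A): T1=7  T2=21  T3=37  T4=53
Finish order: T1 → T2 → T3 → T4

T2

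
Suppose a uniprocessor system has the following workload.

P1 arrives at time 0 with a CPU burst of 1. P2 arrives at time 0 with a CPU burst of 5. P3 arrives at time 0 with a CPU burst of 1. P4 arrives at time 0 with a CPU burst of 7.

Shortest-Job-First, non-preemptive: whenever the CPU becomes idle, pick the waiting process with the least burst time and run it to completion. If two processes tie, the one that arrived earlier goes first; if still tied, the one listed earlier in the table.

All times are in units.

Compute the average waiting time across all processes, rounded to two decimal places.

2.50

Timeline: | P1 0-1 | P3 1-2 | P2 2-7 | P4 7-14 |
Completion: P1=1  P2=7  P3=2  P4=14
Turnaround (C−A): P1=1  P2=7  P3=2  P4=14
Waiting times: P1=0, P2=2, P3=1, P4=7
Average waiting = (0+2+1+7) / 4 = 10/4 = 2.50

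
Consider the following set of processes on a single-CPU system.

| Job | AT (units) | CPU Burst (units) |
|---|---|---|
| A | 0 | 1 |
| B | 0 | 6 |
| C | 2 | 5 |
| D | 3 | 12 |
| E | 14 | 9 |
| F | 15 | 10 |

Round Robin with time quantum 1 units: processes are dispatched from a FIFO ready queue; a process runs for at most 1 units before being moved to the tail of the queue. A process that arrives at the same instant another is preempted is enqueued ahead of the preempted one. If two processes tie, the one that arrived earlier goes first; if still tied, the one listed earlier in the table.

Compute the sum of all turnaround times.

121

Timeline: | A 0-1 | B 1-2 | C 2-3 | B 3-4 | D 4-5 | C 5-6 | B 6-7 | D 7-8 | C 8-9 | B 9-10 | D 10-11 | C 11-12 | B 12-13 | D 13-14 | C 14-15 | B 15-16 | E 16-17 | D 17-18 | F 18-19 | E 19-20 | D 20-21 | F 21-22 | E 22-23 | D 23-24 | F 24-25 | E 25-26 | D 26-27 | F 27-28 | E 28-29 | D 29-30 | F 30-31 | E 31-32 | D 32-33 | F 33-34 | E 34-35 | D 35-36 | F 36-37 | E 37-38 | D 38-39 | F 39-40 | E 40-41 | F 41-43 |
Completion: A=1  B=16  C=15  D=39  E=41  F=43
Turnaround (C−A): A=1  B=16  C=13  D=36  E=27  F=28
Turnaround = completion − arrival: A=1, B=16, C=13, D=36, E=27, F=28
Total turnaround = 1 + 16 + 13 + 36 + 27 + 28 = 121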